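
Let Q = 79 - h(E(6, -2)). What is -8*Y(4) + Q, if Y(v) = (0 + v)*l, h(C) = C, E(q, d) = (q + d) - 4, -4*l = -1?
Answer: 71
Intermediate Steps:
l = ¼ (l = -¼*(-1) = ¼ ≈ 0.25000)
E(q, d) = -4 + d + q (E(q, d) = (d + q) - 4 = -4 + d + q)
Y(v) = v/4 (Y(v) = (0 + v)*(¼) = v*(¼) = v/4)
Q = 79 (Q = 79 - (-4 - 2 + 6) = 79 - 1*0 = 79 + 0 = 79)
-8*Y(4) + Q = -2*4 + 79 = -8*1 + 79 = -8 + 79 = 71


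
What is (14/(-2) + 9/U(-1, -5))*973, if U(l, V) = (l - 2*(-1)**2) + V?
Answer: -63245/8 ≈ -7905.6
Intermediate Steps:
U(l, V) = -2 + V + l (U(l, V) = (l - 2*1) + V = (l - 2) + V = (-2 + l) + V = -2 + V + l)
(14/(-2) + 9/U(-1, -5))*973 = (14/(-2) + 9/(-2 - 5 - 1))*973 = (14*(-1/2) + 9/(-8))*973 = (-7 + 9*(-1/8))*973 = (-7 - 9/8)*973 = -65/8*973 = -63245/8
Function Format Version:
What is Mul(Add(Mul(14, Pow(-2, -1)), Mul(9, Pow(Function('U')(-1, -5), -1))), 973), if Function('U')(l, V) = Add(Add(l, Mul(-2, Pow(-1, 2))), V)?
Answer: Rational(-63245, 8) ≈ -7905.6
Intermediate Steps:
Function('U')(l, V) = Add(-2, V, l) (Function('U')(l, V) = Add(Add(l, Mul(-2, 1)), V) = Add(Add(l, -2), V) = Add(Add(-2, l), V) = Add(-2, V, l))
Mul(Add(Mul(14, Pow(-2, -1)), Mul(9, Pow(Function('U')(-1, -5), -1))), 973) = Mul(Add(Mul(14, Pow(-2, -1)), Mul(9, Pow(Add(-2, -5, -1), -1))), 973) = Mul(Add(Mul(14, Rational(-1, 2)), Mul(9, Pow(-8, -1))), 973) = Mul(Add(-7, Mul(9, Rational(-1, 8))), 973) = Mul(Add(-7, Rational(-9, 8)), 973) = Mul(Rational(-65, 8), 973) = Rational(-63245, 8)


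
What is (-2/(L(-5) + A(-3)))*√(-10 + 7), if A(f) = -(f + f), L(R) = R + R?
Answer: I*√3/2 ≈ 0.86602*I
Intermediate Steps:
L(R) = 2*R
A(f) = -2*f
(-2/(L(-5) + A(-3)))*√(-10 + 7) = (-2/(2*(-5) - 2*(-3)))*√(-10 + 7) = (-2/(-10 + 6))*√(-3) = (-2/(-4))*(I*√3) = (-¼*(-2))*(I*√3) = (I*√3)/2 = I*√3/2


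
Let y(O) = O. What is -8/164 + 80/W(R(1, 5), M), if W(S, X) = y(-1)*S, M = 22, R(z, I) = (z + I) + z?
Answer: -3294/287 ≈ -11.477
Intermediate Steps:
R(z, I) = I + 2*z (R(z, I) = (I + z) + z = I + 2*z)
W(S, X) = -S
-8/164 + 80/W(R(1, 5), M) = -8/164 + 80/((-(5 + 2*1))) = -8*1/164 + 80/((-(5 + 2))) = -2/41 + 80/((-1*7)) = -2/41 + 80/(-7) = -2/41 + 80*(-⅐) = -2/41 - 80/7 = -3294/287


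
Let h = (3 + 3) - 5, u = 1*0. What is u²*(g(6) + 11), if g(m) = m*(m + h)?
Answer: 0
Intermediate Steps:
u = 0
h = 1 (h = 6 - 5 = 1)
g(m) = m*(1 + m) (g(m) = m*(m + 1) = m*(1 + m))
u²*(g(6) + 11) = 0²*(6*(1 + 6) + 11) = 0*(6*7 + 11) = 0*(42 + 11) = 0*53 = 0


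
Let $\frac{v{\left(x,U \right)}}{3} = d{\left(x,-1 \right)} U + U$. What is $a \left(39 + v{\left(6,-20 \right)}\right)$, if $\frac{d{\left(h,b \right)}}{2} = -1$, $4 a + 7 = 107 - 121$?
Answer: $- \frac{2079}{4} \approx -519.75$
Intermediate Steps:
$a = - \frac{21}{4}$ ($a = - \frac{7}{4} + \frac{107 - 121}{4} = - \frac{7}{4} + \frac{1}{4} \left(-14\right) = - \frac{7}{4} - \frac{7}{2} = - \frac{21}{4} \approx -5.25$)
$d{\left(h,b \right)} = -2$ ($d{\left(h,b \right)} = 2 \left(-1\right) = -2$)
$v{\left(x,U \right)} = - 3 U$ ($v{\left(x,U \right)} = 3 \left(- 2 U + U\right) = 3 \left(- U\right) = - 3 U$)
$a \left(39 + v{\left(6,-20 \right)}\right) = - \frac{21 \left(39 - -60\right)}{4} = - \frac{21 \left(39 + 60\right)}{4} = \left(- \frac{21}{4}\right) 99 = - \frac{2079}{4}$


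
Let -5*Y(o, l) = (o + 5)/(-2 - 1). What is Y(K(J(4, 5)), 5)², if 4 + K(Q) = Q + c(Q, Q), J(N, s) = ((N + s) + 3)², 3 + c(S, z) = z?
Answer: 81796/225 ≈ 363.54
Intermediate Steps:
c(S, z) = -3 + z
J(N, s) = (3 + N + s)²
K(Q) = -7 + 2*Q (K(Q) = -4 + (Q + (-3 + Q)) = -4 + (-3 + 2*Q) = -7 + 2*Q)
Y(o, l) = ⅓ + o/15 (Y(o, l) = -(o + 5)/(5*(-2 - 1)) = -(5 + o)/(5*(-3)) = -(5 + o)*(-1)/(5*3) = -(-5/3 - o/3)/5 = ⅓ + o/15)
Y(K(J(4, 5)), 5)² = (⅓ + (-7 + 2*(3 + 4 + 5)²)/15)² = (⅓ + (-7 + 2*12²)/15)² = (⅓ + (-7 + 2*144)/15)² = (⅓ + (-7 + 288)/15)² = (⅓ + (1/15)*281)² = (⅓ + 281/15)² = (286/15)² = 81796/225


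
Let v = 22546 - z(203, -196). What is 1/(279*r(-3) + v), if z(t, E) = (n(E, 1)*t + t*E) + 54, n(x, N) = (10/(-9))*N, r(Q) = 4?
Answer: 9/572594 ≈ 1.5718e-5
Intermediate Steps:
n(x, N) = -10*N/9 (n(x, N) = (10*(-⅑))*N = -10*N/9)
z(t, E) = 54 - 10*t/9 + E*t (z(t, E) = ((-10/9*1)*t + t*E) + 54 = (-10*t/9 + E*t) + 54 = 54 - 10*t/9 + E*t)
v = 562550/9 (v = 22546 - (54 - 10/9*203 - 196*203) = 22546 - (54 - 2030/9 - 39788) = 22546 - 1*(-359636/9) = 22546 + 359636/9 = 562550/9 ≈ 62506.)
1/(279*r(-3) + v) = 1/(279*4 + 562550/9) = 1/(1116 + 562550/9) = 1/(572594/9) = 9/572594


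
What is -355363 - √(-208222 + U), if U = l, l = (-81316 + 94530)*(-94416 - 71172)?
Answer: -355363 - I*√2188288054 ≈ -3.5536e+5 - 46779.0*I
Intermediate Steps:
l = -2188079832 (l = 13214*(-165588) = -2188079832)
U = -2188079832
-355363 - √(-208222 + U) = -355363 - √(-208222 - 2188079832) = -355363 - √(-2188288054) = -355363 - I*√2188288054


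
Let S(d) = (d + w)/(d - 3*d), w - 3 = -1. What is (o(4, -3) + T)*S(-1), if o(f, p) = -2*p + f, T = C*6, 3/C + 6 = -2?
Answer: 31/8 ≈ 3.8750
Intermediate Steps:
w = 2 (w = 3 - 1 = 2)
C = -3/8 (C = 3/(-6 - 2) = 3/(-8) = 3*(-⅛) = -3/8 ≈ -0.37500)
S(d) = -(2 + d)/(2*d) (S(d) = (d + 2)/(d - 3*d) = (2 + d)/((-2*d)) = (2 + d)*(-1/(2*d)) = -(2 + d)/(2*d))
T = -9/4 (T = -3/8*6 = -9/4 ≈ -2.2500)
o(f, p) = f - 2*p
(o(4, -3) + T)*S(-1) = ((4 - 2*(-3)) - 9/4)*((½)*(-2 - 1*(-1))/(-1)) = ((4 + 6) - 9/4)*((½)*(-1)*(-2 + 1)) = (10 - 9/4)*((½)*(-1)*(-1)) = (31/4)*(½) = 31/8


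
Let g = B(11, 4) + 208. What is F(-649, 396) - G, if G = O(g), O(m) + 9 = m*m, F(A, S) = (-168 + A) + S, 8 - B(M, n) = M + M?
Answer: -38048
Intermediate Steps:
B(M, n) = 8 - 2*M (B(M, n) = 8 - (M + M) = 8 - 2*M)
g = 194 (g = (8 - 2*11) + 208 = (8 - 22) + 208 = -14 + 208 = 194)
F(A, S) = -168 + A + S
O(m) = -9 + m² (O(m) = -9 + m*m = -9 + m²)
G = 37627 (G = -9 + 194² = -9 + 37636 = 37627)
F(-649, 396) - G = (-168 - 649 + 396) - 1*37627 = -421 - 37627 = -38048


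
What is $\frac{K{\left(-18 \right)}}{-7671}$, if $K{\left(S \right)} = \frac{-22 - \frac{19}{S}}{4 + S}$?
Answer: $- \frac{377}{1933092} \approx -0.00019502$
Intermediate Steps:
$K{\left(S \right)} = \frac{-22 - \frac{19}{S}}{4 + S}$
$\frac{K{\left(-18 \right)}}{-7671} = \frac{\frac{1}{-18} \frac{1}{4 - 18} \left(-19 - -396\right)}{-7671} = - \frac{-19 + 396}{18 \left(-14\right)} \left(- \frac{1}{7671}\right) = \left(- \frac{1}{18}\right) \left(- \frac{1}{14}\right) 377 \left(- \frac{1}{7671}\right) = \frac{377}{252} \left(- \frac{1}{7671}\right) = - \frac{377}{1933092}$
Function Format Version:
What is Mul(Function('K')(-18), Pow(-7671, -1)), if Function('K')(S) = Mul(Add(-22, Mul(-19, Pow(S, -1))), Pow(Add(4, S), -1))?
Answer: Rational(-377, 1933092) ≈ -0.00019502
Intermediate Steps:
Function('K')(S) = Mul(Pow(Add(4, S), -1), Add(-22, Mul(-19, Pow(S, -1))))
Mul(Function('K')(-18), Pow(-7671, -1)) = Mul(Mul(Pow(-18, -1), Pow(Add(4, -18), -1), Add(-19, Mul(-22, -18))), Pow(-7671, -1)) = Mul(Mul(Rational(-1, 18), Pow(-14, -1), Add(-19, 396)), Rational(-1, 7671)) = Mul(Mul(Rational(-1, 18), Rational(-1, 14), 377), Rational(-1, 7671)) = Mul(Rational(377, 252), Rational(-1, 7671)) = Rational(-377, 1933092)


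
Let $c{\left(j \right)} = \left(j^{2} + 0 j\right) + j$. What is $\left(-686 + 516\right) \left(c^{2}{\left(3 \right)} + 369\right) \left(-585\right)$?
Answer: $51017850$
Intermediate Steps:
$c{\left(j \right)} = j + j^{2}$ ($c{\left(j \right)} = \left(j^{2} + 0\right) + j = j^{2} + j = j + j^{2}$)
$\left(-686 + 516\right) \left(c^{2}{\left(3 \right)} + 369\right) \left(-585\right) = \left(-686 + 516\right) \left(\left(3 \left(1 + 3\right)\right)^{2} + 369\right) \left(-585\right) = - 170 \left(\left(3 \cdot 4\right)^{2} + 369\right) \left(-585\right) = - 170 \left(12^{2} + 369\right) \left(-585\right) = - 170 \left(144 + 369\right) \left(-585\right) = \left(-170\right) 513 \left(-585\right) = \left(-87210\right) \left(-585\right) = 51017850$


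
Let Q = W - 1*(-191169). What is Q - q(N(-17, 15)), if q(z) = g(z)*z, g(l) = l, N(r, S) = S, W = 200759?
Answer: 391703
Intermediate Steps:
Q = 391928 (Q = 200759 - 1*(-191169) = 200759 + 191169 = 391928)
q(z) = z**2 (q(z) = z*z = z**2)
Q - q(N(-17, 15)) = 391928 - 1*15**2 = 391928 - 1*225 = 391928 - 225 = 391703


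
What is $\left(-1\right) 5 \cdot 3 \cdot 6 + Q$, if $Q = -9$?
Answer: $-99$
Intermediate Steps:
$\left(-1\right) 5 \cdot 3 \cdot 6 + Q = \left(-1\right) 5 \cdot 3 \cdot 6 - 9 = \left(-5\right) 3 \cdot 6 - 9 = \left(-15\right) 6 - 9 = -90 - 9 = -99$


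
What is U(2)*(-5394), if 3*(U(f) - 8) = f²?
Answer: -50344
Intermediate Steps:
U(f) = 8 + f²/3
U(2)*(-5394) = (8 + (⅓)*2²)*(-5394) = (8 + (⅓)*4)*(-5394) = (8 + 4/3)*(-5394) = (28/3)*(-5394) = -50344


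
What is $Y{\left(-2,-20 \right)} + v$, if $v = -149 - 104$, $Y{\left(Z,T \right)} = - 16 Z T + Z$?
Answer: $-895$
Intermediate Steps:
$Y{\left(Z,T \right)} = Z - 16 T Z$ ($Y{\left(Z,T \right)} = - 16 T Z + Z = Z - 16 T Z$)
$v = -253$ ($v = -149 - 104 = -253$)
$Y{\left(-2,-20 \right)} + v = - 2 \left(1 - -320\right) - 253 = - 2 \left(1 + 320\right) - 253 = \left(-2\right) 321 - 253 = -642 - 253 = -895$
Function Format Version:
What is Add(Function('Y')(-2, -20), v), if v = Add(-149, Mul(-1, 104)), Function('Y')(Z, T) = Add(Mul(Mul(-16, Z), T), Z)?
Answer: -895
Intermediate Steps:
Function('Y')(Z, T) = Add(Z, Mul(-16, T, Z)) (Function('Y')(Z, T) = Add(Mul(-16, T, Z), Z) = Add(Z, Mul(-16, T, Z)))
v = -253 (v = Add(-149, -104) = -253)
Add(Function('Y')(-2, -20), v) = Add(Mul(-2, Add(1, Mul(-16, -20))), -253) = Add(Mul(-2, Add(1, 320)), -253) = Add(Mul(-2, 321), -253) = Add(-642, -253) = -895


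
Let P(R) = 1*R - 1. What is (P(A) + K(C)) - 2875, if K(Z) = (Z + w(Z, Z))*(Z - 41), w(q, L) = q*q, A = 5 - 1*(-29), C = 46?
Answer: 7968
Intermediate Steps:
A = 34 (A = 5 + 29 = 34)
P(R) = -1 + R (P(R) = R - 1 = -1 + R)
w(q, L) = q**2
K(Z) = (-41 + Z)*(Z + Z**2) (K(Z) = (Z + Z**2)*(Z - 41) = (Z + Z**2)*(-41 + Z) = (-41 + Z)*(Z + Z**2))
(P(A) + K(C)) - 2875 = ((-1 + 34) + 46*(-41 + 46**2 - 40*46)) - 2875 = (33 + 46*(-41 + 2116 - 1840)) - 2875 = (33 + 46*235) - 2875 = (33 + 10810) - 2875 = 10843 - 2875 = 7968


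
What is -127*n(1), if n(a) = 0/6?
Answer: 0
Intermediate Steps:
n(a) = 0 (n(a) = 0*(1/6) = 0)
-127*n(1) = -127*0 = 0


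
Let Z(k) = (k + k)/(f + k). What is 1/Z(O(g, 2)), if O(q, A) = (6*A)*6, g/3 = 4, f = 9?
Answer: 9/16 ≈ 0.56250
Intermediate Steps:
g = 12 (g = 3*4 = 12)
O(q, A) = 36*A
Z(k) = 2*k/(9 + k) (Z(k) = (k + k)/(9 + k) = (2*k)/(9 + k) = 2*k/(9 + k))
1/Z(O(g, 2)) = 1/(2*(36*2)/(9 + 36*2)) = 1/(2*72/(9 + 72)) = 1/(2*72/81) = 1/(2*72*(1/81)) = 1/(16/9) = 9/16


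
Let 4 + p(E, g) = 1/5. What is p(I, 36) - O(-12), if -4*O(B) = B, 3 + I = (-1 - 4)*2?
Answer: -34/5 ≈ -6.8000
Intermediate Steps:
I = -13 (I = -3 + (-1 - 4)*2 = -3 - 5*2 = -3 - 10 = -13)
O(B) = -B/4
p(E, g) = -19/5 (p(E, g) = -4 + 1/5 = -4 + ⅕ = -19/5)
p(I, 36) - O(-12) = -19/5 - (-1)*(-12)/4 = -19/5 - 1*3 = -19/5 - 3 = -34/5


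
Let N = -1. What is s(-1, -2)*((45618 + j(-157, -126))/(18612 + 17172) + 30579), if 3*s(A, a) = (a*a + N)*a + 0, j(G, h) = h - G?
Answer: -1094284585/17892 ≈ -61161.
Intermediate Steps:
s(A, a) = a*(-1 + a**2)/3 (s(A, a) = ((a*a - 1)*a + 0)/3 = ((a**2 - 1)*a + 0)/3 = ((-1 + a**2)*a + 0)/3 = (a*(-1 + a**2) + 0)/3 = (a*(-1 + a**2))/3 = a*(-1 + a**2)/3)
s(-1, -2)*((45618 + j(-157, -126))/(18612 + 17172) + 30579) = ((1/3)*(-2)*(-1 + (-2)**2))*((45618 + (-126 - 1*(-157)))/(18612 + 17172) + 30579) = ((1/3)*(-2)*(-1 + 4))*((45618 + (-126 + 157))/35784 + 30579) = ((1/3)*(-2)*3)*((45618 + 31)*(1/35784) + 30579) = -2*(45649*(1/35784) + 30579) = -2*(45649/35784 + 30579) = -2*1094284585/35784 = -1094284585/17892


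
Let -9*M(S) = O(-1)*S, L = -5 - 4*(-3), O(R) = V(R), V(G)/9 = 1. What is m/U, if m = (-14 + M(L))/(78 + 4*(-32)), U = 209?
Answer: 21/10450 ≈ 0.0020096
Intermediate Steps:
V(G) = 9 (V(G) = 9*1 = 9)
O(R) = 9
L = 7 (L = -5 + 12 = 7)
M(S) = -S
m = 21/50 (m = (-14 - 1*7)/(78 + 4*(-32)) = (-14 - 7)/(78 - 128) = -21/(-50) = -21*(-1/50) = 21/50 ≈ 0.42000)
m/U = (21/50)/209 = (21/50)*(1/209) = 21/10450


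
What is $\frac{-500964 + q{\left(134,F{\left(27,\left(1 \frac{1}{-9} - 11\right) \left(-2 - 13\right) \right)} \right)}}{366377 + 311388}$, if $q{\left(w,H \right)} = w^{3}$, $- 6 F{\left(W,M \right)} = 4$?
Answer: $\frac{381028}{135553} \approx 2.8109$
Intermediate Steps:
$F{\left(W,M \right)} = - \frac{2}{3}$ ($F{\left(W,M \right)} = \left(- \frac{1}{6}\right) 4 = - \frac{2}{3}$)
$\frac{-500964 + q{\left(134,F{\left(27,\left(1 \frac{1}{-9} - 11\right) \left(-2 - 13\right) \right)} \right)}}{366377 + 311388} = \frac{-500964 + 134^{3}}{366377 + 311388} = \frac{-500964 + 2406104}{677765} = 1905140 \cdot \frac{1}{677765} = \frac{381028}{135553}$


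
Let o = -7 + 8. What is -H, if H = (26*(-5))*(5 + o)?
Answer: 780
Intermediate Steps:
o = 1
H = -780 (H = (26*(-5))*(5 + 1) = -130*6 = -780)
-H = -1*(-780) = 780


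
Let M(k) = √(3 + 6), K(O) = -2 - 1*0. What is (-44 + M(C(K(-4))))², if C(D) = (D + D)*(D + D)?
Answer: 1681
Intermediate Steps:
K(O) = -2 (K(O) = -2 + 0 = -2)
C(D) = 4*D² (C(D) = (2*D)*(2*D) = 4*D²)
M(k) = 3 (M(k) = √9 = 3)
(-44 + M(C(K(-4))))² = (-44 + 3)² = (-41)² = 1681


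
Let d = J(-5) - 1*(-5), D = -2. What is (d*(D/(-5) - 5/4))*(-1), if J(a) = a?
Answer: 0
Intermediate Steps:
d = 0 (d = -5 - 1*(-5) = -5 + 5 = 0)
(d*(D/(-5) - 5/4))*(-1) = (0*(-2/(-5) - 5/4))*(-1) = (0*(-2*(-⅕) - 5*¼))*(-1) = (0*(⅖ - 5/4))*(-1) = (0*(-17/20))*(-1) = 0*(-1) = 0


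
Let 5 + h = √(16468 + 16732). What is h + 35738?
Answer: 35733 + 20*√83 ≈ 35915.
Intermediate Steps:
h = -5 + 20*√83 (h = -5 + √(16468 + 16732) = -5 + √33200 = -5 + 20*√83 ≈ 177.21)
h + 35738 = (-5 + 20*√83) + 35738 = 35733 + 20*√83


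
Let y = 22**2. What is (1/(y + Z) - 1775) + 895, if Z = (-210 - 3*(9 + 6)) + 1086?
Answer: -1157199/1315 ≈ -880.00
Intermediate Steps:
y = 484
Z = 831 (Z = (-210 - 3*15) + 1086 = (-210 - 45) + 1086 = -255 + 1086 = 831)
(1/(y + Z) - 1775) + 895 = (1/(484 + 831) - 1775) + 895 = (1/1315 - 1775) + 895 = -2334124/1315 + 895 = -1157199/1315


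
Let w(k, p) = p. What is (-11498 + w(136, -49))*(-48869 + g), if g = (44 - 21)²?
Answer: 558181980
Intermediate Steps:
g = 529 (g = 23² = 529)
(-11498 + w(136, -49))*(-48869 + g) = (-11498 - 49)*(-48869 + 529) = -11547*(-48340) = 558181980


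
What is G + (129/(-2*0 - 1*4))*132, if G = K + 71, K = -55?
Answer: -4241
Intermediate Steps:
G = 16 (G = -55 + 71 = 16)
G + (129/(-2*0 - 1*4))*132 = 16 + (129/(-2*0 - 1*4))*132 = 16 + (129/(0 - 4))*132 = 16 + (129/(-4))*132 = 16 + (129*(-¼))*132 = 16 - 129/4*132 = 16 - 4257 = -4241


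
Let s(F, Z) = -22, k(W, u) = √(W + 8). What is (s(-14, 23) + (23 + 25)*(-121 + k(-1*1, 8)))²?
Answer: 34005028 - 559680*√7 ≈ 3.2524e+7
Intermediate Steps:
k(W, u) = √(8 + W)
(s(-14, 23) + (23 + 25)*(-121 + k(-1*1, 8)))² = (-22 + (23 + 25)*(-121 + √(8 - 1*1)))² = (-22 + 48*(-121 + √(8 - 1)))² = (-22 + 48*(-121 + √7))² = (-22 + (-5808 + 48*√7))² = (-5830 + 48*√7)²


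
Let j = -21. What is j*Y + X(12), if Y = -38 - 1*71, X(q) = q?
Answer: 2301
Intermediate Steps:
Y = -109 (Y = -38 - 71 = -109)
j*Y + X(12) = -21*(-109) + 12 = 2289 + 12 = 2301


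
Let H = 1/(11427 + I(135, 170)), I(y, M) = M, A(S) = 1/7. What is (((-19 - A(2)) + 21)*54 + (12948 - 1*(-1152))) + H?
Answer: 1152765001/81179 ≈ 14200.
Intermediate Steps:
A(S) = ⅐
H = 1/11597 (H = 1/(11427 + 170) = 1/11597 ≈ 8.6229e-5)
(((-19 - A(2)) + 21)*54 + (12948 - 1*(-1152))) + H = (((-19 - 1*⅐) + 21)*54 + (12948 - 1*(-1152))) + 1/11597 = (((-19 - ⅐) + 21)*54 + (12948 + 1152)) + 1/11597 = ((-134/7 + 21)*54 + 14100) + 1/11597 = ((13/7)*54 + 14100) + 1/11597 = (702/7 + 14100) + 1/11597 = 99402/7 + 1/11597 = 1152765001/81179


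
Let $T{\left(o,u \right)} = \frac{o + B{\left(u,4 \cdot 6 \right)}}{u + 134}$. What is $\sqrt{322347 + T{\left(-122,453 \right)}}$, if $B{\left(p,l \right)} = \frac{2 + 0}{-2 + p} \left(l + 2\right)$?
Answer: $\frac{\sqrt{22591893870496753}}{264737} \approx 567.76$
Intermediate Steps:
$B{\left(p,l \right)} = \frac{2 \left(2 + l\right)}{-2 + p}$ ($B{\left(p,l \right)} = \frac{2}{-2 + p} \left(2 + l\right) = \frac{2 \left(2 + l\right)}{-2 + p}$)
$T{\left(o,u \right)} = \frac{o + \frac{52}{-2 + u}}{134 + u}$ ($T{\left(o,u \right)} = \frac{o + \frac{2 \left(2 + 4 \cdot 6\right)}{-2 + u}}{u + 134} = \frac{o + \frac{2 \left(2 + 24\right)}{-2 + u}}{134 + u} = \frac{o + 2 \frac{1}{-2 + u} 26}{134 + u} = \frac{o + \frac{52}{-2 + u}}{134 + u}$)
$\sqrt{322347 + T{\left(-122,453 \right)}} = \sqrt{322347 + \frac{52 - 122 \left(-2 + 453\right)}{\left(-2 + 453\right) \left(134 + 453\right)}} = \sqrt{322347 + \frac{52 - 55022}{451 \cdot 587}} = \sqrt{322347 + \frac{1}{451} \cdot \frac{1}{587} \left(52 - 55022\right)} = \sqrt{322347 + \frac{1}{451} \cdot \frac{1}{587} \left(-54970\right)} = \sqrt{322347 - \frac{54970}{264737}} = \sqrt{\frac{85337122769}{264737}} = \frac{\sqrt{22591893870496753}}{264737}$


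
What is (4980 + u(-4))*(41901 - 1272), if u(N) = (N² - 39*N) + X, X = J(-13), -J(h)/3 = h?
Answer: 210905139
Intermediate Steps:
J(h) = -3*h
X = 39 (X = -3*(-13) = 39)
u(N) = 39 + N² - 39*N (u(N) = (N² - 39*N) + 39 = 39 + N² - 39*N)
(4980 + u(-4))*(41901 - 1272) = (4980 + (39 + (-4)² - 39*(-4)))*(41901 - 1272) = (4980 + (39 + 16 + 156))*40629 = (4980 + 211)*40629 = 5191*40629 = 210905139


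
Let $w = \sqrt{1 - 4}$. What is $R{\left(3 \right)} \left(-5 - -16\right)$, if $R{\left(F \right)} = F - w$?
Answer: $33 - 11 i \sqrt{3} \approx 33.0 - 19.053 i$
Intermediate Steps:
$w = i \sqrt{3}$ ($w = \sqrt{-3} = i \sqrt{3} \approx 1.732 i$)
$R{\left(F \right)} = F - i \sqrt{3}$
$R{\left(3 \right)} \left(-5 - -16\right) = \left(3 - i \sqrt{3}\right) \left(-5 - -16\right) = \left(3 - i \sqrt{3}\right) \left(-5 + 16\right) = \left(3 - i \sqrt{3}\right) 11 = 33 - 11 i \sqrt{3}$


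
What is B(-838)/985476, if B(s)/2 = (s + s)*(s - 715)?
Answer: 1301414/246369 ≈ 5.2824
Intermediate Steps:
B(s) = 4*s*(-715 + s) (B(s) = 2*((s + s)*(s - 715)) = 2*((2*s)*(-715 + s)) = 2*(2*s*(-715 + s)) = 4*s*(-715 + s))
B(-838)/985476 = (4*(-838)*(-715 - 838))/985476 = (4*(-838)*(-1553))*(1/985476) = 5205656*(1/985476) = 1301414/246369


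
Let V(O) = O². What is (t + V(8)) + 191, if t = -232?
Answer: 23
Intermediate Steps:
(t + V(8)) + 191 = (-232 + 8²) + 191 = (-232 + 64) + 191 = -168 + 191 = 23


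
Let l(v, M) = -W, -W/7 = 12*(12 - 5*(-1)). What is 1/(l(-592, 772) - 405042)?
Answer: -1/403614 ≈ -2.4776e-6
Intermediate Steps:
W = -1428 (W = -84*(12 - 5*(-1)) = -84*(12 + 5) = -84*17 = -7*204 = -1428)
l(v, M) = 1428 (l(v, M) = -1*(-1428) = 1428)
1/(l(-592, 772) - 405042) = 1/(1428 - 405042) = 1/(-403614) = -1/403614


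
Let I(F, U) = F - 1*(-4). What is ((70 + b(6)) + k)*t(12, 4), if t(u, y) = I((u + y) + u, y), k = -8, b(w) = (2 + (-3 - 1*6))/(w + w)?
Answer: 5896/3 ≈ 1965.3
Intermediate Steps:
b(w) = -7/(2*w) (b(w) = (2 + (-3 - 6))/((2*w)) = (2 - 9)*(1/(2*w)) = -7/(2*w))
I(F, U) = 4 + F (I(F, U) = F + 4 = 4 + F)
t(u, y) = 4 + y + 2*u (t(u, y) = 4 + ((u + y) + u) = 4 + (y + 2*u) = 4 + y + 2*u)
((70 + b(6)) + k)*t(12, 4) = ((70 - 7/2/6) - 8)*(4 + 4 + 2*12) = ((70 - 7/2*⅙) - 8)*(4 + 4 + 24) = ((70 - 7/12) - 8)*32 = (833/12 - 8)*32 = (737/12)*32 = 5896/3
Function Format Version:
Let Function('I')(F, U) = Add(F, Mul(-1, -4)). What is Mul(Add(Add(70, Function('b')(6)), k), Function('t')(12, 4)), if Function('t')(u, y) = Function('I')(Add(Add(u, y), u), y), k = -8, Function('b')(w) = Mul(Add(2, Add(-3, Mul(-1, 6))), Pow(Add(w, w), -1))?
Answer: Rational(5896, 3) ≈ 1965.3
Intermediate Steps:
Function('b')(w) = Mul(Rational(-7, 2), Pow(w, -1)) (Function('b')(w) = Mul(Add(2, Add(-3, -6)), Pow(Mul(2, w), -1)) = Mul(Add(2, -9), Mul(Rational(1, 2), Pow(w, -1))) = Mul(-7, Mul(Rational(1, 2), Pow(w, -1))) = Mul(Rational(-7, 2), Pow(w, -1)))
Function('I')(F, U) = Add(4, F) (Function('I')(F, U) = Add(F, 4) = Add(4, F))
Function('t')(u, y) = Add(4, y, Mul(2, u)) (Function('t')(u, y) = Add(4, Add(Add(u, y), u)) = Add(4, Add(y, Mul(2, u))) = Add(4, y, Mul(2, u)))
Mul(Add(Add(70, Function('b')(6)), k), Function('t')(12, 4)) = Mul(Add(Add(70, Mul(Rational(-7, 2), Pow(6, -1))), -8), Add(4, 4, Mul(2, 12))) = Mul(Add(Add(70, Mul(Rational(-7, 2), Rational(1, 6))), -8), Add(4, 4, 24)) = Mul(Add(Add(70, Rational(-7, 12)), -8), 32) = Mul(Add(Rational(833, 12), -8), 32) = Mul(Rational(737, 12), 32) = Rational(5896, 3)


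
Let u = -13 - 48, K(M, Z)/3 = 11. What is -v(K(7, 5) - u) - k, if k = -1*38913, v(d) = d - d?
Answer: 38913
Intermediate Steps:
K(M, Z) = 33 (K(M, Z) = 3*11 = 33)
u = -61
v(d) = 0
k = -38913
-v(K(7, 5) - u) - k = -1*0 - 1*(-38913) = 0 + 38913 = 38913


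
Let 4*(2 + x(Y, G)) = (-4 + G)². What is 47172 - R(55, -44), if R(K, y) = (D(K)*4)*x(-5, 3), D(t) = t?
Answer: 47557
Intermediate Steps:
x(Y, G) = -2 + (-4 + G)²/4
R(K, y) = -7*K (R(K, y) = (K*4)*(-2 + (-4 + 3)²/4) = (4*K)*(-2 + (¼)*(-1)²) = (4*K)*(-2 + (¼)*1) = (4*K)*(-2 + ¼) = (4*K)*(-7/4) = -7*K)
47172 - R(55, -44) = 47172 - (-7)*55 = 47172 - 1*(-385) = 47172 + 385 = 47557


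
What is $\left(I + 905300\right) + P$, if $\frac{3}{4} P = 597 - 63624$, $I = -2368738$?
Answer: $-1547474$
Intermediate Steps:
$P = -84036$ ($P = \frac{4 \left(597 - 63624\right)}{3} = \frac{4}{3} \left(-63027\right) = -84036$)
$\left(I + 905300\right) + P = \left(-2368738 + 905300\right) - 84036 = -1463438 - 84036 = -1547474$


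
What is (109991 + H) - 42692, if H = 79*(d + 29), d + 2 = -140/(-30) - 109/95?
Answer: 19867357/285 ≈ 69710.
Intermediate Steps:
d = 433/285 (d = -2 + (-140/(-30) - 109/95) = -2 + (-140*(-1/30) - 109*1/95) = -2 + (14/3 - 109/95) = -2 + 1003/285 = 433/285 ≈ 1.5193)
H = 687142/285 (H = 79*(433/285 + 29) = 79*(8698/285) = 687142/285 ≈ 2411.0)
(109991 + H) - 42692 = (109991 + 687142/285) - 42692 = 32034577/285 - 42692 = 19867357/285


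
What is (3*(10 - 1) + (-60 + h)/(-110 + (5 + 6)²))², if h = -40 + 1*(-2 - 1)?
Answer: 37636/121 ≈ 311.04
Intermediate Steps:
h = -43 (h = -40 + 1*(-3) = -40 - 3 = -43)
(3*(10 - 1) + (-60 + h)/(-110 + (5 + 6)²))² = (3*(10 - 1) + (-60 - 43)/(-110 + (5 + 6)²))² = (3*9 - 103/(-110 + 11²))² = (27 - 103/(-110 + 121))² = (27 - 103/11)² = (194/11)² = 37636/121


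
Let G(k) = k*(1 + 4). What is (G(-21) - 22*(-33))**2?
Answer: 385641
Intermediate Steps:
G(k) = 5*k (G(k) = k*5 = 5*k)
(G(-21) - 22*(-33))**2 = (5*(-21) - 22*(-33))**2 = (-105 + 726)**2 = 621**2 = 385641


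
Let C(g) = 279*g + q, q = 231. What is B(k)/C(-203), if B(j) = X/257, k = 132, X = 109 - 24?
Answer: -5/852726 ≈ -5.8635e-6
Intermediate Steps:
X = 85
C(g) = 231 + 279*g (C(g) = 279*g + 231 = 231 + 279*g)
B(j) = 85/257
B(k)/C(-203) = 85/(257*(231 + 279*(-203))) = 85/(257*(231 - 56637)) = (85/257)/(-56406) = (85/257)*(-1/56406) = -5/852726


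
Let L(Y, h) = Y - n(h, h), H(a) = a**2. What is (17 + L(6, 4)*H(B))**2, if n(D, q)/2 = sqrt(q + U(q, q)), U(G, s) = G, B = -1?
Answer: 561 - 184*sqrt(2) ≈ 300.78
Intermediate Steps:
n(D, q) = 2*sqrt(2)*sqrt(q) (n(D, q) = 2*sqrt(q + q) = 2*sqrt(2*q) = 2*(sqrt(2)*sqrt(q)) = 2*sqrt(2)*sqrt(q))
L(Y, h) = Y - 2*sqrt(2)*sqrt(h)
(17 + L(6, 4)*H(B))**2 = (17 + (6 - 2*sqrt(2)*sqrt(4))*(-1)**2)**2 = (17 + (6 - 2*sqrt(2)*2)*1)**2 = (17 + (6 - 4*sqrt(2))*1)**2 = (17 + (6 - 4*sqrt(2)))**2 = (23 - 4*sqrt(2))**2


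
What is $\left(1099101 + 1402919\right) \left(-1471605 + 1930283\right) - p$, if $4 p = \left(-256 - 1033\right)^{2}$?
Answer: $\frac{4590484456719}{4} \approx 1.1476 \cdot 10^{12}$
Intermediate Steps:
$p = \frac{1661521}{4}$ ($p = \frac{\left(-256 - 1033\right)^{2}}{4} = \frac{\left(-1289\right)^{2}}{4} = \frac{1}{4} \cdot 1661521 = \frac{1661521}{4} \approx 4.1538 \cdot 10^{5}$)
$\left(1099101 + 1402919\right) \left(-1471605 + 1930283\right) - p = \left(1099101 + 1402919\right) \left(-1471605 + 1930283\right) - \frac{1661521}{4} = 2502020 \cdot 458678 - \frac{1661521}{4} = 1147621529560 - \frac{1661521}{4} = \frac{4590484456719}{4}$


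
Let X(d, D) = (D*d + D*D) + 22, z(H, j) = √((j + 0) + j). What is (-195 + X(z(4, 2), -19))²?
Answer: 22500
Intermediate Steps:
z(H, j) = √2*√j (z(H, j) = √(j + j) = √(2*j) = √2*√j)
X(d, D) = 22 + D² + D*d (X(d, D) = (D*d + D²) + 22 = (D² + D*d) + 22 = 22 + D² + D*d)
(-195 + X(z(4, 2), -19))² = (-195 + (22 + (-19)² - 19*√2*√2))² = (-195 + (22 + 361 - 19*2))² = (-195 + (22 + 361 - 38))² = (-195 + 345)² = 150² = 22500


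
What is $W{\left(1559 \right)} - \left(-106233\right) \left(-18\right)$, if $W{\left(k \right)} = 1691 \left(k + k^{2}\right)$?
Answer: $4110667446$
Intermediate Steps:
$W{\left(k \right)} = 1691 k + 1691 k^{2}$
$W{\left(1559 \right)} - \left(-106233\right) \left(-18\right) = 1691 \cdot 1559 \left(1 + 1559\right) - \left(-106233\right) \left(-18\right) = 1691 \cdot 1559 \cdot 1560 - 1912194 = 4112579640 - 1912194 = 4110667446$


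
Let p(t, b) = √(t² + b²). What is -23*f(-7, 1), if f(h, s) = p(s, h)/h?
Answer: 115*√2/7 ≈ 23.234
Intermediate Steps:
p(t, b) = √(b² + t²)
f(h, s) = √(h² + s²)/h
-23*f(-7, 1) = -23*√((-7)² + 1²)/(-7) = -(-23)*√(49 + 1)/7 = -(-23)*√50/7 = -(-23)*5*√2/7 = -(-115)*√2/7 = 115*√2/7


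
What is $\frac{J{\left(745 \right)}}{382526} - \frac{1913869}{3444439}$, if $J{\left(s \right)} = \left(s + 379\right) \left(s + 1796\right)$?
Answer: $\frac{4552751231891}{658793736457} \approx 6.9107$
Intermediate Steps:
$J{\left(s \right)} = \left(379 + s\right) \left(1796 + s\right)$
$\frac{J{\left(745 \right)}}{382526} - \frac{1913869}{3444439} = \frac{680684 + 745^{2} + 2175 \cdot 745}{382526} - \frac{1913869}{3444439} = \left(680684 + 555025 + 1620375\right) \frac{1}{382526} - \frac{1913869}{3444439} = 2856084 \cdot \frac{1}{382526} - \frac{1913869}{3444439} = \frac{1428042}{191263} - \frac{1913869}{3444439} = \frac{4552751231891}{658793736457}$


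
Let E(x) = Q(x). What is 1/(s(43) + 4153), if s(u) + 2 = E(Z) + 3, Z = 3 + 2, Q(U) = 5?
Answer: 1/4159 ≈ 0.00024044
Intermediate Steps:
Z = 5
E(x) = 5
s(u) = 6 (s(u) = -2 + (5 + 3) = -2 + 8 = 6)
1/(s(43) + 4153) = 1/(6 + 4153) = 1/4159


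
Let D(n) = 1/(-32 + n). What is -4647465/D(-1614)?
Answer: 7649727390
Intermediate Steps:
-4647465/D(-1614) = -4647465/(1/(-32 - 1614)) = -4647465/(1/(-1646)) = -4647465/(-1/1646) = -4647465*(-1646) = 7649727390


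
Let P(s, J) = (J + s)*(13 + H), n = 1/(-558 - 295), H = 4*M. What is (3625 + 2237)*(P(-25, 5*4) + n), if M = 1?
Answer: -425030172/853 ≈ -4.9828e+5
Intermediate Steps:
H = 4 (H = 4*1 = 4)
n = -1/853 (n = 1/(-853) = -1/853 ≈ -0.0011723)
P(s, J) = 17*J + 17*s (P(s, J) = (J + s)*(13 + 4) = (J + s)*17 = 17*J + 17*s)
(3625 + 2237)*(P(-25, 5*4) + n) = (3625 + 2237)*((17*(5*4) + 17*(-25)) - 1/853) = 5862*((17*20 - 425) - 1/853) = 5862*((340 - 425) - 1/853) = 5862*(-85 - 1/853) = 5862*(-72506/853) = -425030172/853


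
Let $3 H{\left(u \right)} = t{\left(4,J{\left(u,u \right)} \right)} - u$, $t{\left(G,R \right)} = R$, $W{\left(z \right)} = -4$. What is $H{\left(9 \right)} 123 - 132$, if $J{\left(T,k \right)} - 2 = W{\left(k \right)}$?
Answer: $-583$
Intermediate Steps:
$J{\left(T,k \right)} = -2$ ($J{\left(T,k \right)} = 2 - 4 = -2$)
$H{\left(u \right)} = - \frac{2}{3} - \frac{u}{3}$ ($H{\left(u \right)} = \frac{-2 - u}{3} = - \frac{2}{3} - \frac{u}{3}$)
$H{\left(9 \right)} 123 - 132 = \left(- \frac{2}{3} - 3\right) 123 - 132 = \left(- \frac{11}{3}\right) 123 - 132 = -451 - 132 = -583$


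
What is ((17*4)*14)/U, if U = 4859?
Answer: 952/4859 ≈ 0.19592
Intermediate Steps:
((17*4)*14)/U = ((17*4)*14)/4859 = (68*14)*(1/4859) = 952*(1/4859) = 952/4859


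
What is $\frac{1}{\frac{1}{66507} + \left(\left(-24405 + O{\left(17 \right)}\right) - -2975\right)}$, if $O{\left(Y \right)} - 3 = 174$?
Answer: $- \frac{66507}{1413473270} \approx -4.7052 \cdot 10^{-5}$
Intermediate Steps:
$O{\left(Y \right)} = 177$ ($O{\left(Y \right)} = 3 + 174 = 177$)
$\frac{1}{\frac{1}{66507} + \left(\left(-24405 + O{\left(17 \right)}\right) - -2975\right)} = \frac{1}{\frac{1}{66507} + \left(\left(-24405 + 177\right) - -2975\right)} = \frac{1}{\frac{1}{66507} + \left(-24228 + \left(-33 + 3008\right)\right)} = \frac{1}{\frac{1}{66507} + \left(-24228 + 2975\right)} = \frac{1}{\frac{1}{66507} - 21253} = \frac{1}{- \frac{1413473270}{66507}} = - \frac{66507}{1413473270}$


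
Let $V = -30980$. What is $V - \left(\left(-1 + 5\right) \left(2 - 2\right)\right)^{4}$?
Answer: $-30980$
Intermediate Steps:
$V - \left(\left(-1 + 5\right) \left(2 - 2\right)\right)^{4} = -30980 - \left(\left(-1 + 5\right) \left(2 - 2\right)\right)^{4} = -30980 - \left(4 \cdot 0\right)^{4} = -30980 - 0^{4} = -30980 - 0 = -30980 + 0 = -30980$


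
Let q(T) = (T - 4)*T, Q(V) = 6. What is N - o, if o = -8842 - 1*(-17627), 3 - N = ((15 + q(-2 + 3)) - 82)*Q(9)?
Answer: -8362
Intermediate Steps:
q(T) = T*(-4 + T) (q(T) = (-4 + T)*T = T*(-4 + T))
N = 423 (N = 3 - ((15 + (-2 + 3)*(-4 + (-2 + 3))) - 82)*6 = 3 - ((15 + 1*(-4 + 1)) - 82)*6 = 3 - ((15 + 1*(-3)) - 82)*6 = 3 - ((15 - 3) - 82)*6 = 3 - (12 - 82)*6 = 3 - (-70)*6 = 3 - 1*(-420) = 3 + 420 = 423)
o = 8785 (o = -8842 + 17627 = 8785)
N - o = 423 - 1*8785 = 423 - 8785 = -8362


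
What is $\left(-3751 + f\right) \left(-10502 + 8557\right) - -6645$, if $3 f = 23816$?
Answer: $- \frac{24415100}{3} \approx -8.1384 \cdot 10^{6}$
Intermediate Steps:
$f = \frac{23816}{3}$ ($f = \frac{1}{3} \cdot 23816 = \frac{23816}{3} \approx 7938.7$)
$\left(-3751 + f\right) \left(-10502 + 8557\right) - -6645 = \left(-3751 + \frac{23816}{3}\right) \left(-10502 + 8557\right) - -6645 = \frac{12563}{3} \left(-1945\right) + 6645 = - \frac{24435035}{3} + 6645 = - \frac{24415100}{3}$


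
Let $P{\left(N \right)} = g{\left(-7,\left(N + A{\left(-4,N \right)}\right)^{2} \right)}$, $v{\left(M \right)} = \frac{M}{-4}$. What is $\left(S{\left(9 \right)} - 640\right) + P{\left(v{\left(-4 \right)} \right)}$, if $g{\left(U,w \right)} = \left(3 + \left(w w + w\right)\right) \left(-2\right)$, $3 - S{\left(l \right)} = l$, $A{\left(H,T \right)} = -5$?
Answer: $-1196$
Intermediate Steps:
$v{\left(M \right)} = - \frac{M}{4}$ ($v{\left(M \right)} = M \left(- \frac{1}{4}\right) = - \frac{M}{4}$)
$S{\left(l \right)} = 3 - l$
$g{\left(U,w \right)} = -6 - 2 w - 2 w^{2}$ ($g{\left(U,w \right)} = \left(3 + \left(w^{2} + w\right)\right) \left(-2\right) = \left(3 + \left(w + w^{2}\right)\right) \left(-2\right) = \left(3 + w + w^{2}\right) \left(-2\right) = -6 - 2 w - 2 w^{2}$)
$P{\left(N \right)} = -6 - 2 \left(-5 + N\right)^{2} - 2 \left(-5 + N\right)^{4}$ ($P{\left(N \right)} = -6 - 2 \left(N - 5\right)^{2} - 2 \left(\left(N - 5\right)^{2}\right)^{2} = -6 - 2 \left(-5 + N\right)^{2} - 2 \left(\left(-5 + N\right)^{2}\right)^{2} = -6 - 2 \left(-5 + N\right)^{2} - 2 \left(-5 + N\right)^{4}$)
$\left(S{\left(9 \right)} - 640\right) + P{\left(v{\left(-4 \right)} \right)} = \left(\left(3 - 9\right) - 640\right) - \left(6 + 2 \left(-5 - -1\right)^{2} + 2 \left(-5 - -1\right)^{4}\right) = \left(\left(3 - 9\right) - 640\right) - \left(6 + 2 \left(-5 + 1\right)^{2} + 2 \left(-5 + 1\right)^{4}\right) = \left(-6 - 640\right) - \left(6 + 32 + 512\right) = -646 - 550 = -1196$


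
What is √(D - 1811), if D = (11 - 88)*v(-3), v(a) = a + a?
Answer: I*√1349 ≈ 36.729*I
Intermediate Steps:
v(a) = 2*a
D = 462 (D = (11 - 88)*(2*(-3)) = -77*(-6) = 462)
√(D - 1811) = √(462 - 1811) = √(-1349) = I*√1349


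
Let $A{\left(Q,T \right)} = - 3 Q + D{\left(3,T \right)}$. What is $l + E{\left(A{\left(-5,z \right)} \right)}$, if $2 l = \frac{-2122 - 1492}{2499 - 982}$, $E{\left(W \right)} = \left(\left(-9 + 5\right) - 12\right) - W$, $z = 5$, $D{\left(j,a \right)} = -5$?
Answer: $- \frac{41249}{1517} \approx -27.191$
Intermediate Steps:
$A{\left(Q,T \right)} = -5 - 3 Q$ ($A{\left(Q,T \right)} = - 3 Q - 5 = -5 - 3 Q$)
$E{\left(W \right)} = -16 - W$ ($E{\left(W \right)} = \left(-4 - 12\right) - W = -16 - W$)
$l = - \frac{1807}{1517}$ ($l = \frac{\left(-2122 - 1492\right) \frac{1}{2499 - 982}}{2} = \frac{\left(-3614\right) \frac{1}{1517}}{2} = \frac{1}{2} \left(- \frac{3614}{1517}\right) = - \frac{1807}{1517} \approx -1.1912$)
$l + E{\left(A{\left(-5,z \right)} \right)} = - \frac{1807}{1517} - \left(11 + 15\right) = - \frac{1807}{1517} - 26 = - \frac{41249}{1517}$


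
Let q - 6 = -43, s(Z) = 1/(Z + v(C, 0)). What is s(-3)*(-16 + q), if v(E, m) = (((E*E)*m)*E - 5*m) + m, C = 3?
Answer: 53/3 ≈ 17.667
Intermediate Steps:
v(E, m) = -4*m + m*E³ (v(E, m) = ((E²*m)*E - 5*m) + m = ((m*E²)*E - 5*m) + m = (m*E³ - 5*m) + m = (-5*m + m*E³) + m = -4*m + m*E³)
s(Z) = 1/Z (s(Z) = 1/(Z + 0*(-4 + 3³)) = 1/(Z + 0*(-4 + 27)) = 1/(Z + 0*23) = 1/(Z + 0) = 1/Z)
q = -37 (q = 6 - 43 = -37)
s(-3)*(-16 + q) = (-16 - 37)/(-3) = -⅓*(-53) = 53/3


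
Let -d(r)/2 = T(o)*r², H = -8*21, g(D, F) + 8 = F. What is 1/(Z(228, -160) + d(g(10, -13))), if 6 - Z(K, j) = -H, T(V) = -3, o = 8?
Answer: 1/2484 ≈ 0.00040258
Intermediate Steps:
g(D, F) = -8 + F
H = -168
d(r) = 6*r² (d(r) = -(-6)*r² = 6*r²)
Z(K, j) = -162 (Z(K, j) = 6 - (-1)*(-168) = 6 - 1*168 = 6 - 168 = -162)
1/(Z(228, -160) + d(g(10, -13))) = 1/(-162 + 6*(-8 - 13)²) = 1/(-162 + 6*(-21)²) = 1/(-162 + 6*441) = 1/(-162 + 2646) = 1/2484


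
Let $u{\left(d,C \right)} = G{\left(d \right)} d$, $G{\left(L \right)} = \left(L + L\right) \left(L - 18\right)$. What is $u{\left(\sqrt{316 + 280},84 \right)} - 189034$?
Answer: $-210490 + 2384 \sqrt{149} \approx -1.8139 \cdot 10^{5}$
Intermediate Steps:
$G{\left(L \right)} = 2 L \left(-18 + L\right)$
$u{\left(d,C \right)} = 2 d^{2} \left(-18 + d\right)$ ($u{\left(d,C \right)} = 2 d \left(-18 + d\right) d = 2 d^{2} \left(-18 + d\right)$)
$u{\left(\sqrt{316 + 280},84 \right)} - 189034 = 2 \left(\sqrt{316 + 280}\right)^{2} \left(-18 + \sqrt{316 + 280}\right) - 189034 = 2 \left(\sqrt{596}\right)^{2} \left(-18 + \sqrt{596}\right) - 189034 = 2 \left(2 \sqrt{149}\right)^{2} \left(-18 + 2 \sqrt{149}\right) - 189034 = 2 \cdot 596 \left(-18 + 2 \sqrt{149}\right) - 189034 = \left(-21456 + 2384 \sqrt{149}\right) - 189034 = -210490 + 2384 \sqrt{149}$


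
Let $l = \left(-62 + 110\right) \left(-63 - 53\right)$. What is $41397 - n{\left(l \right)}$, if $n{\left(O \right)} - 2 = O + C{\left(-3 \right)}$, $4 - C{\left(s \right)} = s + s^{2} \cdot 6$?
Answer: $47010$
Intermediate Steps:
$l = -5568$ ($l = 48 \left(-116\right) = -5568$)
$C{\left(s \right)} = 4 - s - 6 s^{2}$ ($C{\left(s \right)} = 4 - \left(s + s^{2} \cdot 6\right) = 4 - \left(s + 6 s^{2}\right) = 4 - s - 6 s^{2}$)
$n{\left(O \right)} = -45 + O$ ($n{\left(O \right)} = 2 + \left(O - \left(-7 + 54\right)\right) = 2 + \left(O + \left(4 + 3 - 54\right)\right) = 2 + \left(O - 47\right) = 2 + \left(-47 + O\right) = -45 + O$)
$41397 - n{\left(l \right)} = 41397 - \left(-45 - 5568\right) = 41397 - -5613 = 41397 + 5613 = 47010$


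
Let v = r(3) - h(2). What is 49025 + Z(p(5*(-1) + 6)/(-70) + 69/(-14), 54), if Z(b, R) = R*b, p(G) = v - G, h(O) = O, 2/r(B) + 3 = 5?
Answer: 243802/5 ≈ 48760.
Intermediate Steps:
r(B) = 1 (r(B) = 2/(-3 + 5) = 2/2 = 2*(½) = 1)
v = -1 (v = 1 - 1*2 = 1 - 2 = -1)
p(G) = -1 - G
49025 + Z(p(5*(-1) + 6)/(-70) + 69/(-14), 54) = 49025 + 54*((-1 - (5*(-1) + 6))/(-70) + 69/(-14)) = 49025 + 54*((-1 - (-5 + 6))*(-1/70) + 69*(-1/14)) = 49025 + 54*((-1 - 1*1)*(-1/70) - 69/14) = 49025 + 54*((-1 - 1)*(-1/70) - 69/14) = 49025 + 54*(-2*(-1/70) - 69/14) = 49025 + 54*(1/35 - 69/14) = 49025 + 54*(-49/10) = 49025 - 1323/5 = 243802/5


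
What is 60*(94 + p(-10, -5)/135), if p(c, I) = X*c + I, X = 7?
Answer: 16820/3 ≈ 5606.7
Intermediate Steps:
p(c, I) = I + 7*c (p(c, I) = 7*c + I = I + 7*c)
60*(94 + p(-10, -5)/135) = 60*(94 + (-5 + 7*(-10))/135) = 60*(94 + (-5 - 70)*(1/135)) = 60*(94 - 75*1/135) = 60*(94 - 5/9) = 60*(841/9) = 16820/3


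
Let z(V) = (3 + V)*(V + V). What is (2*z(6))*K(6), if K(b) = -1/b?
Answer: -36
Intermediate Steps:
z(V) = 2*V*(3 + V) (z(V) = (3 + V)*(2*V) = 2*V*(3 + V))
(2*z(6))*K(6) = (2*(2*6*(3 + 6)))*(-1/6) = (2*(2*6*9))*(-1*⅙) = (2*108)*(-⅙) = 216*(-⅙) = -36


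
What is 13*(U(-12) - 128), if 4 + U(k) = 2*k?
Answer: -2028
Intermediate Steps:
U(k) = -4 + 2*k
13*(U(-12) - 128) = 13*((-4 + 2*(-12)) - 128) = 13*((-4 - 24) - 128) = 13*(-28 - 128) = 13*(-156) = -2028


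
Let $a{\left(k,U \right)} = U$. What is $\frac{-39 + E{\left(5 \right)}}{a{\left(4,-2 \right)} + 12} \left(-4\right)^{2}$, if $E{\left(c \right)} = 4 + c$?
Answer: $-48$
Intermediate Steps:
$\frac{-39 + E{\left(5 \right)}}{a{\left(4,-2 \right)} + 12} \left(-4\right)^{2} = \frac{-39 + \left(4 + 5\right)}{-2 + 12} \left(-4\right)^{2} = \frac{-39 + 9}{10} \cdot 16 = \left(-30\right) \frac{1}{10} \cdot 16 = \left(-3\right) 16 = -48$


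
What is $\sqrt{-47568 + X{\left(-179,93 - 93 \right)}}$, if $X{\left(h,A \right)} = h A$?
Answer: $4 i \sqrt{2973} \approx 218.1 i$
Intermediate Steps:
$X{\left(h,A \right)} = A h$
$\sqrt{-47568 + X{\left(-179,93 - 93 \right)}} = \sqrt{-47568 + \left(93 - 93\right) \left(-179\right)} = \sqrt{-47568 + 0 \left(-179\right)} = \sqrt{-47568 + 0} = \sqrt{-47568} = 4 i \sqrt{2973}$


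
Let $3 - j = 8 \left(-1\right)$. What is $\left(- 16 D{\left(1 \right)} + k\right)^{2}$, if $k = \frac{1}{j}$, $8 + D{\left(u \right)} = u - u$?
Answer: $\frac{1985281}{121} \approx 16407.0$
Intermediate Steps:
$j = 11$ ($j = 3 - 8 \left(-1\right) = 3 - -8 = 3 + 8 = 11$)
$D{\left(u \right)} = -8$ ($D{\left(u \right)} = -8 + \left(u - u\right) = -8 + 0 = -8$)
$k = \frac{1}{11} \approx 0.090909$
$\left(- 16 D{\left(1 \right)} + k\right)^{2} = \left(\left(-16\right) \left(-8\right) + \frac{1}{11}\right)^{2} = \left(128 + \frac{1}{11}\right)^{2} = \left(\frac{1409}{11}\right)^{2} = \frac{1985281}{121}$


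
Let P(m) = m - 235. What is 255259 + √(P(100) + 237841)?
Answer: 255259 + √237706 ≈ 2.5575e+5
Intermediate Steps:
P(m) = -235 + m
255259 + √(P(100) + 237841) = 255259 + √((-235 + 100) + 237841) = 255259 + √(-135 + 237841) = 255259 + √237706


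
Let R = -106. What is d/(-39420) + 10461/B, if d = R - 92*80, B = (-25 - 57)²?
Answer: 115643501/66265020 ≈ 1.7452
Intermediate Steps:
B = 6724 (B = (-82)² = 6724)
d = -7466 (d = -106 - 92*80 = -106 - 7360 = -7466)
d/(-39420) + 10461/B = -7466/(-39420) + 10461/6724 = -7466*(-1/39420) + 10461*(1/6724) = 3733/19710 + 10461/6724 = 115643501/66265020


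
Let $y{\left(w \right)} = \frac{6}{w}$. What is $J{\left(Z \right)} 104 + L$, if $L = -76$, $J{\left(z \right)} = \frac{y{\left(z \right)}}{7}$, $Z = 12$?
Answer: $- \frac{480}{7} \approx -68.571$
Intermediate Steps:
$J{\left(z \right)} = \frac{6}{7 z}$ ($J{\left(z \right)} = \frac{6 \frac{1}{z}}{7} = \frac{6}{z} \frac{1}{7} = \frac{6}{7 z}$)
$J{\left(Z \right)} 104 + L = \frac{6}{7 \cdot 12} \cdot 104 - 76 = \frac{6}{7} \cdot \frac{1}{12} \cdot 104 - 76 = \frac{1}{14} \cdot 104 - 76 = \frac{52}{7} - 76 = - \frac{480}{7}$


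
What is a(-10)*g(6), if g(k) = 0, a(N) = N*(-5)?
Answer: 0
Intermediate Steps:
a(N) = -5*N
a(-10)*g(6) = -5*(-10)*0 = 50*0 = 0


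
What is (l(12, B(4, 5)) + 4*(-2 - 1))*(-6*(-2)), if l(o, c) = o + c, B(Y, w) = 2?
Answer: 24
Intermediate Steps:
l(o, c) = c + o
(l(12, B(4, 5)) + 4*(-2 - 1))*(-6*(-2)) = ((2 + 12) + 4*(-2 - 1))*(-6*(-2)) = (14 + 4*(-3))*12 = (14 - 12)*12 = 2*12 = 24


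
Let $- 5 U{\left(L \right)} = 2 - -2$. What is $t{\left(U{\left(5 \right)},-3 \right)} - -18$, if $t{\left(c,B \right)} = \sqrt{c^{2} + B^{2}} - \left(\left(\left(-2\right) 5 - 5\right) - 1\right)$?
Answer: $34 + \frac{\sqrt{241}}{5} \approx 37.105$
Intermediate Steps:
$U{\left(L \right)} = - \frac{4}{5}$ ($U{\left(L \right)} = - \frac{2 - -2}{5} = - \frac{2 + 2}{5} = \left(- \frac{1}{5}\right) 4 = - \frac{4}{5}$)
$t{\left(c,B \right)} = 16 + \sqrt{B^{2} + c^{2}}$ ($t{\left(c,B \right)} = \sqrt{B^{2} + c^{2}} - \left(\left(-10 - 5\right) - 1\right) = \sqrt{B^{2} + c^{2}} - \left(-15 - 1\right) = \sqrt{B^{2} + c^{2}} - -16 = \sqrt{B^{2} + c^{2}} + 16 = 16 + \sqrt{B^{2} + c^{2}}$)
$t{\left(U{\left(5 \right)},-3 \right)} - -18 = \left(16 + \sqrt{\left(-3\right)^{2} + \left(- \frac{4}{5}\right)^{2}}\right) - -18 = \left(16 + \sqrt{9 + \frac{16}{25}}\right) + 18 = \left(16 + \sqrt{\frac{241}{25}}\right) + 18 = \left(16 + \frac{\sqrt{241}}{5}\right) + 18 = 34 + \frac{\sqrt{241}}{5}$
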